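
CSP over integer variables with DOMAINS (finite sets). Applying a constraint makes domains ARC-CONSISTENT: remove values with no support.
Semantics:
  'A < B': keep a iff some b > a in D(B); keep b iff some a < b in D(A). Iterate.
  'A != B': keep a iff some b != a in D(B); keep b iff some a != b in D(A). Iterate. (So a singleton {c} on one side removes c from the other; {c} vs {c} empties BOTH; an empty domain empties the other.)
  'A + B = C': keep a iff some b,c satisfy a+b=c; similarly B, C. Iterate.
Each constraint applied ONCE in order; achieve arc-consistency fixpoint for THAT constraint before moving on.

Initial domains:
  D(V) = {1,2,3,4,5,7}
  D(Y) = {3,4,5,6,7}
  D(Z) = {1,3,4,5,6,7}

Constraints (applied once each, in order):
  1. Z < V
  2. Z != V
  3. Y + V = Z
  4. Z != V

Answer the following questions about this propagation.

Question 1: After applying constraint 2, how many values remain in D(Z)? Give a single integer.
Answer: 5

Derivation:
Constraint 1 (Z < V) on D(Z)={1,3,4,5,6,7} D(V)={1,2,3,4,5,7}: Z {1,3,4,5,6,7}->{1,3,4,5,6}; V {1,2,3,4,5,7}->{2,3,4,5,7}
Constraint 2 (Z != V) on D(Z)={1,3,4,5,6} D(V)={2,3,4,5,7}: no change
So after constraint 2: D(Z)={1,3,4,5,6}, size = 5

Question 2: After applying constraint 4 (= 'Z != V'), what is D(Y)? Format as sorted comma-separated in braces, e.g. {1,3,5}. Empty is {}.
Answer: {3,4}

Derivation:
Constraint 1 (Z < V) on D(Z)={1,3,4,5,6,7} D(V)={1,2,3,4,5,7}: Z {1,3,4,5,6,7}->{1,3,4,5,6}; V {1,2,3,4,5,7}->{2,3,4,5,7}
Constraint 2 (Z != V) on D(Z)={1,3,4,5,6} D(V)={2,3,4,5,7}: no change
Constraint 3 (Y + V = Z) on D(Y)={3,4,5,6,7} D(V)={2,3,4,5,7} D(Z)={1,3,4,5,6}: Y {3,4,5,6,7}->{3,4}; V {2,3,4,5,7}->{2,3}; Z {1,3,4,5,6}->{5,6}
Constraint 4 (Z != V) on D(Z)={5,6} D(V)={2,3}: no change
So after constraint 4: D(Y) = {3,4}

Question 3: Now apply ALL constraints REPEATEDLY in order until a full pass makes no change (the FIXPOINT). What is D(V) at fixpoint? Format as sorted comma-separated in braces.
pass 0 (initial): D(V)={1,2,3,4,5,7}
pass 1: V {1,2,3,4,5,7}->{2,3}; Y {3,4,5,6,7}->{3,4}; Z {1,3,4,5,6,7}->{5,6}
pass 2: V {2,3}->{}; Y {3,4}->{}; Z {5,6}->{}
pass 3: no change
Fixpoint after 3 passes: D(V) = {}

Answer: {}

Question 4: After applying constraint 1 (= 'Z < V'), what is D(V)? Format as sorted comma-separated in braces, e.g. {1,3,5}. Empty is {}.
Answer: {2,3,4,5,7}

Derivation:
Constraint 1 (Z < V) on D(Z)={1,3,4,5,6,7} D(V)={1,2,3,4,5,7}: Z {1,3,4,5,6,7}->{1,3,4,5,6}; V {1,2,3,4,5,7}->{2,3,4,5,7}
So after constraint 1: D(V) = {2,3,4,5,7}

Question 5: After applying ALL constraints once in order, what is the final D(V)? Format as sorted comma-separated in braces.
Constraint 1 (Z < V) on D(Z)={1,3,4,5,6,7} D(V)={1,2,3,4,5,7}: Z {1,3,4,5,6,7}->{1,3,4,5,6}; V {1,2,3,4,5,7}->{2,3,4,5,7}
Constraint 2 (Z != V) on D(Z)={1,3,4,5,6} D(V)={2,3,4,5,7}: no change
Constraint 3 (Y + V = Z) on D(Y)={3,4,5,6,7} D(V)={2,3,4,5,7} D(Z)={1,3,4,5,6}: Y {3,4,5,6,7}->{3,4}; V {2,3,4,5,7}->{2,3}; Z {1,3,4,5,6}->{5,6}
Constraint 4 (Z != V) on D(Z)={5,6} D(V)={2,3}: no change
So after all 4 constraints: D(V) = {2,3}

Answer: {2,3}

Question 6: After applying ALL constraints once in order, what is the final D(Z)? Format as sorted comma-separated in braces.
Constraint 1 (Z < V) on D(Z)={1,3,4,5,6,7} D(V)={1,2,3,4,5,7}: Z {1,3,4,5,6,7}->{1,3,4,5,6}; V {1,2,3,4,5,7}->{2,3,4,5,7}
Constraint 2 (Z != V) on D(Z)={1,3,4,5,6} D(V)={2,3,4,5,7}: no change
Constraint 3 (Y + V = Z) on D(Y)={3,4,5,6,7} D(V)={2,3,4,5,7} D(Z)={1,3,4,5,6}: Y {3,4,5,6,7}->{3,4}; V {2,3,4,5,7}->{2,3}; Z {1,3,4,5,6}->{5,6}
Constraint 4 (Z != V) on D(Z)={5,6} D(V)={2,3}: no change
So after all 4 constraints: D(Z) = {5,6}

Answer: {5,6}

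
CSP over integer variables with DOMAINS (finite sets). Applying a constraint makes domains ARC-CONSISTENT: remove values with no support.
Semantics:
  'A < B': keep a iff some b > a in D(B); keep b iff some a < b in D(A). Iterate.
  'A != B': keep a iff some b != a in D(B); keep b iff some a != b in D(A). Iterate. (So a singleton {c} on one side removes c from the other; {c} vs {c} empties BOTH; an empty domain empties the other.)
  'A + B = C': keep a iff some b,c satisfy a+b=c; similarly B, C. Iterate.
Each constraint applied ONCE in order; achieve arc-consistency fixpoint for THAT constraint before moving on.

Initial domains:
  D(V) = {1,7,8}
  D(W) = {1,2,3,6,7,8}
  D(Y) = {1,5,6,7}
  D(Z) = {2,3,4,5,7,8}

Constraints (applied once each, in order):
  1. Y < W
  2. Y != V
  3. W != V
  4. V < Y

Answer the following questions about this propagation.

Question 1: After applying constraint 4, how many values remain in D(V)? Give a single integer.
Answer: 1

Derivation:
Constraint 1 (Y < W) on D(Y)={1,5,6,7} D(W)={1,2,3,6,7,8}: W {1,2,3,6,7,8}->{2,3,6,7,8}
Constraint 2 (Y != V) on D(Y)={1,5,6,7} D(V)={1,7,8}: no change
Constraint 3 (W != V) on D(W)={2,3,6,7,8} D(V)={1,7,8}: no change
Constraint 4 (V < Y) on D(V)={1,7,8} D(Y)={1,5,6,7}: V {1,7,8}->{1}; Y {1,5,6,7}->{5,6,7}
So after constraint 4: D(V)={1}, size = 1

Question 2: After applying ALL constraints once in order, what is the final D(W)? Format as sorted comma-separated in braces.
Constraint 1 (Y < W) on D(Y)={1,5,6,7} D(W)={1,2,3,6,7,8}: W {1,2,3,6,7,8}->{2,3,6,7,8}
Constraint 2 (Y != V) on D(Y)={1,5,6,7} D(V)={1,7,8}: no change
Constraint 3 (W != V) on D(W)={2,3,6,7,8} D(V)={1,7,8}: no change
Constraint 4 (V < Y) on D(V)={1,7,8} D(Y)={1,5,6,7}: V {1,7,8}->{1}; Y {1,5,6,7}->{5,6,7}
So after all 4 constraints: D(W) = {2,3,6,7,8}

Answer: {2,3,6,7,8}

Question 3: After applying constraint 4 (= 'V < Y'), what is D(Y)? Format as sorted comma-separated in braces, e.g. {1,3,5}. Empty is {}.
Answer: {5,6,7}

Derivation:
Constraint 1 (Y < W) on D(Y)={1,5,6,7} D(W)={1,2,3,6,7,8}: W {1,2,3,6,7,8}->{2,3,6,7,8}
Constraint 2 (Y != V) on D(Y)={1,5,6,7} D(V)={1,7,8}: no change
Constraint 3 (W != V) on D(W)={2,3,6,7,8} D(V)={1,7,8}: no change
Constraint 4 (V < Y) on D(V)={1,7,8} D(Y)={1,5,6,7}: V {1,7,8}->{1}; Y {1,5,6,7}->{5,6,7}
So after constraint 4: D(Y) = {5,6,7}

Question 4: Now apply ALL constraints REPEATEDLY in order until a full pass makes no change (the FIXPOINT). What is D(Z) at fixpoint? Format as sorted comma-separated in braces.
Answer: {2,3,4,5,7,8}

Derivation:
pass 0 (initial): D(Z)={2,3,4,5,7,8}
pass 1: V {1,7,8}->{1}; W {1,2,3,6,7,8}->{2,3,6,7,8}; Y {1,5,6,7}->{5,6,7}
pass 2: W {2,3,6,7,8}->{6,7,8}
pass 3: no change
Fixpoint after 3 passes: D(Z) = {2,3,4,5,7,8}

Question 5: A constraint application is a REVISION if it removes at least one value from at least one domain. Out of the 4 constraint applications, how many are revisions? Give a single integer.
Constraint 1 (Y < W) on D(Y)={1,5,6,7} D(W)={1,2,3,6,7,8}: W {1,2,3,6,7,8}->{2,3,6,7,8} => REVISION
Constraint 2 (Y != V) on D(Y)={1,5,6,7} D(V)={1,7,8}: no change => not a revision
Constraint 3 (W != V) on D(W)={2,3,6,7,8} D(V)={1,7,8}: no change => not a revision
Constraint 4 (V < Y) on D(V)={1,7,8} D(Y)={1,5,6,7}: V {1,7,8}->{1}; Y {1,5,6,7}->{5,6,7} => REVISION
Total revisions = 2

Answer: 2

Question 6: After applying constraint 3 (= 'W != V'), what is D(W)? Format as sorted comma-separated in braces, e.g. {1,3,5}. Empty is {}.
Answer: {2,3,6,7,8}

Derivation:
Constraint 1 (Y < W) on D(Y)={1,5,6,7} D(W)={1,2,3,6,7,8}: W {1,2,3,6,7,8}->{2,3,6,7,8}
Constraint 2 (Y != V) on D(Y)={1,5,6,7} D(V)={1,7,8}: no change
Constraint 3 (W != V) on D(W)={2,3,6,7,8} D(V)={1,7,8}: no change
So after constraint 3: D(W) = {2,3,6,7,8}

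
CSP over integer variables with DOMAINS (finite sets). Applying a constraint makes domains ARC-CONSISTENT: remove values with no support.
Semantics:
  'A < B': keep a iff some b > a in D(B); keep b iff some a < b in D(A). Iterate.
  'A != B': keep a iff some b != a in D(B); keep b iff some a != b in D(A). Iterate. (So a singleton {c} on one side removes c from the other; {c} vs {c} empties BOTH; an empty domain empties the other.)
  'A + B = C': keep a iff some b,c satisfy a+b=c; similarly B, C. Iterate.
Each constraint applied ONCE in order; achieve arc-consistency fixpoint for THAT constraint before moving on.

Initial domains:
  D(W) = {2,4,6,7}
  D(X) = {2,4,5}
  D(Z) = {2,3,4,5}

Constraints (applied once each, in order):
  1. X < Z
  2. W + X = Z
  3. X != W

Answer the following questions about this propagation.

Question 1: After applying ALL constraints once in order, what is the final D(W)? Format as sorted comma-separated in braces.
Constraint 1 (X < Z) on D(X)={2,4,5} D(Z)={2,3,4,5}: X {2,4,5}->{2,4}; Z {2,3,4,5}->{3,4,5}
Constraint 2 (W + X = Z) on D(W)={2,4,6,7} D(X)={2,4} D(Z)={3,4,5}: W {2,4,6,7}->{2}; X {2,4}->{2}; Z {3,4,5}->{4}
Constraint 3 (X != W) on D(X)={2} D(W)={2}: X {2}->{}; W {2}->{}
So after all 3 constraints: D(W) = {}

Answer: {}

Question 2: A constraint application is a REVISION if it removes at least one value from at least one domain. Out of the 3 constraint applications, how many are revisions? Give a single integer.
Answer: 3

Derivation:
Constraint 1 (X < Z) on D(X)={2,4,5} D(Z)={2,3,4,5}: X {2,4,5}->{2,4}; Z {2,3,4,5}->{3,4,5} => REVISION
Constraint 2 (W + X = Z) on D(W)={2,4,6,7} D(X)={2,4} D(Z)={3,4,5}: W {2,4,6,7}->{2}; X {2,4}->{2}; Z {3,4,5}->{4} => REVISION
Constraint 3 (X != W) on D(X)={2} D(W)={2}: X {2}->{}; W {2}->{} => REVISION
Total revisions = 3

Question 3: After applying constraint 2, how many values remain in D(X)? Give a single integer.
Constraint 1 (X < Z) on D(X)={2,4,5} D(Z)={2,3,4,5}: X {2,4,5}->{2,4}; Z {2,3,4,5}->{3,4,5}
Constraint 2 (W + X = Z) on D(W)={2,4,6,7} D(X)={2,4} D(Z)={3,4,5}: W {2,4,6,7}->{2}; X {2,4}->{2}; Z {3,4,5}->{4}
So after constraint 2: D(X)={2}, size = 1

Answer: 1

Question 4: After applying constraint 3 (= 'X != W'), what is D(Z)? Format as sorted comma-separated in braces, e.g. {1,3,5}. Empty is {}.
Constraint 1 (X < Z) on D(X)={2,4,5} D(Z)={2,3,4,5}: X {2,4,5}->{2,4}; Z {2,3,4,5}->{3,4,5}
Constraint 2 (W + X = Z) on D(W)={2,4,6,7} D(X)={2,4} D(Z)={3,4,5}: W {2,4,6,7}->{2}; X {2,4}->{2}; Z {3,4,5}->{4}
Constraint 3 (X != W) on D(X)={2} D(W)={2}: X {2}->{}; W {2}->{}
So after constraint 3: D(Z) = {4}

Answer: {4}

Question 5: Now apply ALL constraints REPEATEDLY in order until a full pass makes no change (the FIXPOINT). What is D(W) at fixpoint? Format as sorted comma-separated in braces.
pass 0 (initial): D(W)={2,4,6,7}
pass 1: W {2,4,6,7}->{}; X {2,4,5}->{}; Z {2,3,4,5}->{4}
pass 2: Z {4}->{}
pass 3: no change
Fixpoint after 3 passes: D(W) = {}

Answer: {}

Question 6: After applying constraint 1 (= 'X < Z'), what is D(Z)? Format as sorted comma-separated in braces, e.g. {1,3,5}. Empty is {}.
Constraint 1 (X < Z) on D(X)={2,4,5} D(Z)={2,3,4,5}: X {2,4,5}->{2,4}; Z {2,3,4,5}->{3,4,5}
So after constraint 1: D(Z) = {3,4,5}

Answer: {3,4,5}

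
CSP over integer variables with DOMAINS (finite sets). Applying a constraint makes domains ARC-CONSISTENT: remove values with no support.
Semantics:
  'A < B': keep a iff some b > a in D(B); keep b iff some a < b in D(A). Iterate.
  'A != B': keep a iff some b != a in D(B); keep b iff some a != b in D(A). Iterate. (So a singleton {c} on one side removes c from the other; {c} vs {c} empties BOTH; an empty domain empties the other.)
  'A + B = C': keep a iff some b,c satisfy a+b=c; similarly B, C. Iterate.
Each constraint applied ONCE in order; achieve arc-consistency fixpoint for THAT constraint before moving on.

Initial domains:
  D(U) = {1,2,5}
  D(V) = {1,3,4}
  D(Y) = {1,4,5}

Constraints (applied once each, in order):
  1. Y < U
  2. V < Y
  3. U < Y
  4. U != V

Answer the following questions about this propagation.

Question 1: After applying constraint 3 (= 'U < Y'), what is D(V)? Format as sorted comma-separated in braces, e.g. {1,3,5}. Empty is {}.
Answer: {1,3}

Derivation:
Constraint 1 (Y < U) on D(Y)={1,4,5} D(U)={1,2,5}: Y {1,4,5}->{1,4}; U {1,2,5}->{2,5}
Constraint 2 (V < Y) on D(V)={1,3,4} D(Y)={1,4}: V {1,3,4}->{1,3}; Y {1,4}->{4}
Constraint 3 (U < Y) on D(U)={2,5} D(Y)={4}: U {2,5}->{2}
So after constraint 3: D(V) = {1,3}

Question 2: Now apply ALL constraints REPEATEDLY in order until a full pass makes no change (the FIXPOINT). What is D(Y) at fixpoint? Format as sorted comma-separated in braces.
pass 0 (initial): D(Y)={1,4,5}
pass 1: U {1,2,5}->{2}; V {1,3,4}->{1,3}; Y {1,4,5}->{4}
pass 2: U {2}->{}; V {1,3}->{}; Y {4}->{}
pass 3: no change
Fixpoint after 3 passes: D(Y) = {}

Answer: {}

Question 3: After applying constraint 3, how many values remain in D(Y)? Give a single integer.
Constraint 1 (Y < U) on D(Y)={1,4,5} D(U)={1,2,5}: Y {1,4,5}->{1,4}; U {1,2,5}->{2,5}
Constraint 2 (V < Y) on D(V)={1,3,4} D(Y)={1,4}: V {1,3,4}->{1,3}; Y {1,4}->{4}
Constraint 3 (U < Y) on D(U)={2,5} D(Y)={4}: U {2,5}->{2}
So after constraint 3: D(Y)={4}, size = 1

Answer: 1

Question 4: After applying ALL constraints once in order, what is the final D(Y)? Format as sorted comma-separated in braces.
Constraint 1 (Y < U) on D(Y)={1,4,5} D(U)={1,2,5}: Y {1,4,5}->{1,4}; U {1,2,5}->{2,5}
Constraint 2 (V < Y) on D(V)={1,3,4} D(Y)={1,4}: V {1,3,4}->{1,3}; Y {1,4}->{4}
Constraint 3 (U < Y) on D(U)={2,5} D(Y)={4}: U {2,5}->{2}
Constraint 4 (U != V) on D(U)={2} D(V)={1,3}: no change
So after all 4 constraints: D(Y) = {4}

Answer: {4}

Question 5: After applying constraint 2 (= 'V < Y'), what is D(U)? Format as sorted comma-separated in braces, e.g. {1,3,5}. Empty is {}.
Constraint 1 (Y < U) on D(Y)={1,4,5} D(U)={1,2,5}: Y {1,4,5}->{1,4}; U {1,2,5}->{2,5}
Constraint 2 (V < Y) on D(V)={1,3,4} D(Y)={1,4}: V {1,3,4}->{1,3}; Y {1,4}->{4}
So after constraint 2: D(U) = {2,5}

Answer: {2,5}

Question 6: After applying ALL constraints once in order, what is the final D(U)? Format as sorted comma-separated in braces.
Constraint 1 (Y < U) on D(Y)={1,4,5} D(U)={1,2,5}: Y {1,4,5}->{1,4}; U {1,2,5}->{2,5}
Constraint 2 (V < Y) on D(V)={1,3,4} D(Y)={1,4}: V {1,3,4}->{1,3}; Y {1,4}->{4}
Constraint 3 (U < Y) on D(U)={2,5} D(Y)={4}: U {2,5}->{2}
Constraint 4 (U != V) on D(U)={2} D(V)={1,3}: no change
So after all 4 constraints: D(U) = {2}

Answer: {2}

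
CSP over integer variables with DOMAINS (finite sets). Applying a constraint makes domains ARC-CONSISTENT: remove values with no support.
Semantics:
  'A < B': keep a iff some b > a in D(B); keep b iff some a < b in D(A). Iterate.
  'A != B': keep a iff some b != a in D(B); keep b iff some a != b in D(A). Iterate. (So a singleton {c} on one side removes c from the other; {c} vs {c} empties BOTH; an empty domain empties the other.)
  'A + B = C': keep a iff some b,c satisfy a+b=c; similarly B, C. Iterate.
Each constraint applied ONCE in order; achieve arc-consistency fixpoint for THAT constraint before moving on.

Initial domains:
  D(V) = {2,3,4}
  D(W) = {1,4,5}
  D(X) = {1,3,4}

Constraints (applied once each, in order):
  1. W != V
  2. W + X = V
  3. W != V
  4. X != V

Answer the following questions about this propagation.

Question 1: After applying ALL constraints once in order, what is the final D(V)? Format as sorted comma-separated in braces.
Answer: {2,4}

Derivation:
Constraint 1 (W != V) on D(W)={1,4,5} D(V)={2,3,4}: no change
Constraint 2 (W + X = V) on D(W)={1,4,5} D(X)={1,3,4} D(V)={2,3,4}: W {1,4,5}->{1}; X {1,3,4}->{1,3}; V {2,3,4}->{2,4}
Constraint 3 (W != V) on D(W)={1} D(V)={2,4}: no change
Constraint 4 (X != V) on D(X)={1,3} D(V)={2,4}: no change
So after all 4 constraints: D(V) = {2,4}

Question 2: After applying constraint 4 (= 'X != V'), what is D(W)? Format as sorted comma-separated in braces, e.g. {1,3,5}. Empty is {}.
Answer: {1}

Derivation:
Constraint 1 (W != V) on D(W)={1,4,5} D(V)={2,3,4}: no change
Constraint 2 (W + X = V) on D(W)={1,4,5} D(X)={1,3,4} D(V)={2,3,4}: W {1,4,5}->{1}; X {1,3,4}->{1,3}; V {2,3,4}->{2,4}
Constraint 3 (W != V) on D(W)={1} D(V)={2,4}: no change
Constraint 4 (X != V) on D(X)={1,3} D(V)={2,4}: no change
So after constraint 4: D(W) = {1}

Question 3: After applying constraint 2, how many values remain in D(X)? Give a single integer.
Answer: 2

Derivation:
Constraint 1 (W != V) on D(W)={1,4,5} D(V)={2,3,4}: no change
Constraint 2 (W + X = V) on D(W)={1,4,5} D(X)={1,3,4} D(V)={2,3,4}: W {1,4,5}->{1}; X {1,3,4}->{1,3}; V {2,3,4}->{2,4}
So after constraint 2: D(X)={1,3}, size = 2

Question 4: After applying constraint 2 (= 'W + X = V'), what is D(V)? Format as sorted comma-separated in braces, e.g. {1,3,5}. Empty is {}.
Answer: {2,4}

Derivation:
Constraint 1 (W != V) on D(W)={1,4,5} D(V)={2,3,4}: no change
Constraint 2 (W + X = V) on D(W)={1,4,5} D(X)={1,3,4} D(V)={2,3,4}: W {1,4,5}->{1}; X {1,3,4}->{1,3}; V {2,3,4}->{2,4}
So after constraint 2: D(V) = {2,4}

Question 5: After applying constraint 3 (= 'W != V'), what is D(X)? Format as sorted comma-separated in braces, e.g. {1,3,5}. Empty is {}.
Constraint 1 (W != V) on D(W)={1,4,5} D(V)={2,3,4}: no change
Constraint 2 (W + X = V) on D(W)={1,4,5} D(X)={1,3,4} D(V)={2,3,4}: W {1,4,5}->{1}; X {1,3,4}->{1,3}; V {2,3,4}->{2,4}
Constraint 3 (W != V) on D(W)={1} D(V)={2,4}: no change
So after constraint 3: D(X) = {1,3}

Answer: {1,3}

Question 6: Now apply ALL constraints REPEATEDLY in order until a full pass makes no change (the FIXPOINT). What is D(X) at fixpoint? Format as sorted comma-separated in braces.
Answer: {1,3}

Derivation:
pass 0 (initial): D(X)={1,3,4}
pass 1: V {2,3,4}->{2,4}; W {1,4,5}->{1}; X {1,3,4}->{1,3}
pass 2: no change
Fixpoint after 2 passes: D(X) = {1,3}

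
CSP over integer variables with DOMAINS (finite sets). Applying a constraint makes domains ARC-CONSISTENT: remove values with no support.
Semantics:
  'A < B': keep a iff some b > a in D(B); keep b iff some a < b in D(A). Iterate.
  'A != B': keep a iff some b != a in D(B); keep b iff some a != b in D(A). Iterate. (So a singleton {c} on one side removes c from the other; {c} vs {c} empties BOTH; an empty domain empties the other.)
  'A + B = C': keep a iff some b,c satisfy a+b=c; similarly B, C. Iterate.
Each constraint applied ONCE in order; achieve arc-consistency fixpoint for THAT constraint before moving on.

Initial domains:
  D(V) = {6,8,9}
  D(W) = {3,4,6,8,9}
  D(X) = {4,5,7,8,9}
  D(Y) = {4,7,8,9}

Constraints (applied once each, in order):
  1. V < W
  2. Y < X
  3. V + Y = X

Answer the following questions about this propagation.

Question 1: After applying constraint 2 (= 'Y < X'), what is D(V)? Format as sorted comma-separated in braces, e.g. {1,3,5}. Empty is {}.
Answer: {6,8}

Derivation:
Constraint 1 (V < W) on D(V)={6,8,9} D(W)={3,4,6,8,9}: V {6,8,9}->{6,8}; W {3,4,6,8,9}->{8,9}
Constraint 2 (Y < X) on D(Y)={4,7,8,9} D(X)={4,5,7,8,9}: Y {4,7,8,9}->{4,7,8}; X {4,5,7,8,9}->{5,7,8,9}
So after constraint 2: D(V) = {6,8}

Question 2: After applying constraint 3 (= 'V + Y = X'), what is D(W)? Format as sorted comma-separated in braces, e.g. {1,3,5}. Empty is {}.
Answer: {8,9}

Derivation:
Constraint 1 (V < W) on D(V)={6,8,9} D(W)={3,4,6,8,9}: V {6,8,9}->{6,8}; W {3,4,6,8,9}->{8,9}
Constraint 2 (Y < X) on D(Y)={4,7,8,9} D(X)={4,5,7,8,9}: Y {4,7,8,9}->{4,7,8}; X {4,5,7,8,9}->{5,7,8,9}
Constraint 3 (V + Y = X) on D(V)={6,8} D(Y)={4,7,8} D(X)={5,7,8,9}: V {6,8}->{}; Y {4,7,8}->{}; X {5,7,8,9}->{}
So after constraint 3: D(W) = {8,9}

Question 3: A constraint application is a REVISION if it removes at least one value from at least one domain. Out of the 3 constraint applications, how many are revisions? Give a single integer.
Answer: 3

Derivation:
Constraint 1 (V < W) on D(V)={6,8,9} D(W)={3,4,6,8,9}: V {6,8,9}->{6,8}; W {3,4,6,8,9}->{8,9} => REVISION
Constraint 2 (Y < X) on D(Y)={4,7,8,9} D(X)={4,5,7,8,9}: Y {4,7,8,9}->{4,7,8}; X {4,5,7,8,9}->{5,7,8,9} => REVISION
Constraint 3 (V + Y = X) on D(V)={6,8} D(Y)={4,7,8} D(X)={5,7,8,9}: V {6,8}->{}; Y {4,7,8}->{}; X {5,7,8,9}->{} => REVISION
Total revisions = 3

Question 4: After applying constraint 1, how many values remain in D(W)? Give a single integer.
Answer: 2

Derivation:
Constraint 1 (V < W) on D(V)={6,8,9} D(W)={3,4,6,8,9}: V {6,8,9}->{6,8}; W {3,4,6,8,9}->{8,9}
So after constraint 1: D(W)={8,9}, size = 2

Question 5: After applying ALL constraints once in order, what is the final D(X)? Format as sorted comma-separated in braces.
Answer: {}

Derivation:
Constraint 1 (V < W) on D(V)={6,8,9} D(W)={3,4,6,8,9}: V {6,8,9}->{6,8}; W {3,4,6,8,9}->{8,9}
Constraint 2 (Y < X) on D(Y)={4,7,8,9} D(X)={4,5,7,8,9}: Y {4,7,8,9}->{4,7,8}; X {4,5,7,8,9}->{5,7,8,9}
Constraint 3 (V + Y = X) on D(V)={6,8} D(Y)={4,7,8} D(X)={5,7,8,9}: V {6,8}->{}; Y {4,7,8}->{}; X {5,7,8,9}->{}
So after all 3 constraints: D(X) = {}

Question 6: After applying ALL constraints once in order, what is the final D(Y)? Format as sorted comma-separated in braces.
Constraint 1 (V < W) on D(V)={6,8,9} D(W)={3,4,6,8,9}: V {6,8,9}->{6,8}; W {3,4,6,8,9}->{8,9}
Constraint 2 (Y < X) on D(Y)={4,7,8,9} D(X)={4,5,7,8,9}: Y {4,7,8,9}->{4,7,8}; X {4,5,7,8,9}->{5,7,8,9}
Constraint 3 (V + Y = X) on D(V)={6,8} D(Y)={4,7,8} D(X)={5,7,8,9}: V {6,8}->{}; Y {4,7,8}->{}; X {5,7,8,9}->{}
So after all 3 constraints: D(Y) = {}

Answer: {}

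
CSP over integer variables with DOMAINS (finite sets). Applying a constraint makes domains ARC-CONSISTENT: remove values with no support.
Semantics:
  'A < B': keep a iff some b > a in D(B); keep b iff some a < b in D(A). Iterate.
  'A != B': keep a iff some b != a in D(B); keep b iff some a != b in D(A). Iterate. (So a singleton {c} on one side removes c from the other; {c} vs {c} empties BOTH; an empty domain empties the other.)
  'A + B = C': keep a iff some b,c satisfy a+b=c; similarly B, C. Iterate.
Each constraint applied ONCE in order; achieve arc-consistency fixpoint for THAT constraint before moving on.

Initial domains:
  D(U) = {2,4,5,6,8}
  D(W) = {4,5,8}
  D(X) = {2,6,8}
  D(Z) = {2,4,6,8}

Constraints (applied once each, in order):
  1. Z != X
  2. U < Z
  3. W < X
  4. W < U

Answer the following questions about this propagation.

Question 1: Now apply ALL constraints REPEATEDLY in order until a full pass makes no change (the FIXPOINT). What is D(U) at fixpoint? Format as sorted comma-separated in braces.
pass 0 (initial): D(U)={2,4,5,6,8}
pass 1: U {2,4,5,6,8}->{5,6}; W {4,5,8}->{4,5}; X {2,6,8}->{6,8}; Z {2,4,6,8}->{4,6,8}
pass 2: Z {4,6,8}->{6,8}
pass 3: no change
Fixpoint after 3 passes: D(U) = {5,6}

Answer: {5,6}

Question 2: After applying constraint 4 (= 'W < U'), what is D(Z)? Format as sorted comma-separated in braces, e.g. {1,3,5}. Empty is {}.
Constraint 1 (Z != X) on D(Z)={2,4,6,8} D(X)={2,6,8}: no change
Constraint 2 (U < Z) on D(U)={2,4,5,6,8} D(Z)={2,4,6,8}: U {2,4,5,6,8}->{2,4,5,6}; Z {2,4,6,8}->{4,6,8}
Constraint 3 (W < X) on D(W)={4,5,8} D(X)={2,6,8}: W {4,5,8}->{4,5}; X {2,6,8}->{6,8}
Constraint 4 (W < U) on D(W)={4,5} D(U)={2,4,5,6}: U {2,4,5,6}->{5,6}
So after constraint 4: D(Z) = {4,6,8}

Answer: {4,6,8}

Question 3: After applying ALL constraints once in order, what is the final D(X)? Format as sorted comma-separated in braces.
Answer: {6,8}

Derivation:
Constraint 1 (Z != X) on D(Z)={2,4,6,8} D(X)={2,6,8}: no change
Constraint 2 (U < Z) on D(U)={2,4,5,6,8} D(Z)={2,4,6,8}: U {2,4,5,6,8}->{2,4,5,6}; Z {2,4,6,8}->{4,6,8}
Constraint 3 (W < X) on D(W)={4,5,8} D(X)={2,6,8}: W {4,5,8}->{4,5}; X {2,6,8}->{6,8}
Constraint 4 (W < U) on D(W)={4,5} D(U)={2,4,5,6}: U {2,4,5,6}->{5,6}
So after all 4 constraints: D(X) = {6,8}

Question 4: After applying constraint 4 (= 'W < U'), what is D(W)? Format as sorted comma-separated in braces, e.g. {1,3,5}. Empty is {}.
Constraint 1 (Z != X) on D(Z)={2,4,6,8} D(X)={2,6,8}: no change
Constraint 2 (U < Z) on D(U)={2,4,5,6,8} D(Z)={2,4,6,8}: U {2,4,5,6,8}->{2,4,5,6}; Z {2,4,6,8}->{4,6,8}
Constraint 3 (W < X) on D(W)={4,5,8} D(X)={2,6,8}: W {4,5,8}->{4,5}; X {2,6,8}->{6,8}
Constraint 4 (W < U) on D(W)={4,5} D(U)={2,4,5,6}: U {2,4,5,6}->{5,6}
So after constraint 4: D(W) = {4,5}

Answer: {4,5}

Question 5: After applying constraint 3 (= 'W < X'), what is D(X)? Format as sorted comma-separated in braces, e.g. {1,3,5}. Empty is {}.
Constraint 1 (Z != X) on D(Z)={2,4,6,8} D(X)={2,6,8}: no change
Constraint 2 (U < Z) on D(U)={2,4,5,6,8} D(Z)={2,4,6,8}: U {2,4,5,6,8}->{2,4,5,6}; Z {2,4,6,8}->{4,6,8}
Constraint 3 (W < X) on D(W)={4,5,8} D(X)={2,6,8}: W {4,5,8}->{4,5}; X {2,6,8}->{6,8}
So after constraint 3: D(X) = {6,8}

Answer: {6,8}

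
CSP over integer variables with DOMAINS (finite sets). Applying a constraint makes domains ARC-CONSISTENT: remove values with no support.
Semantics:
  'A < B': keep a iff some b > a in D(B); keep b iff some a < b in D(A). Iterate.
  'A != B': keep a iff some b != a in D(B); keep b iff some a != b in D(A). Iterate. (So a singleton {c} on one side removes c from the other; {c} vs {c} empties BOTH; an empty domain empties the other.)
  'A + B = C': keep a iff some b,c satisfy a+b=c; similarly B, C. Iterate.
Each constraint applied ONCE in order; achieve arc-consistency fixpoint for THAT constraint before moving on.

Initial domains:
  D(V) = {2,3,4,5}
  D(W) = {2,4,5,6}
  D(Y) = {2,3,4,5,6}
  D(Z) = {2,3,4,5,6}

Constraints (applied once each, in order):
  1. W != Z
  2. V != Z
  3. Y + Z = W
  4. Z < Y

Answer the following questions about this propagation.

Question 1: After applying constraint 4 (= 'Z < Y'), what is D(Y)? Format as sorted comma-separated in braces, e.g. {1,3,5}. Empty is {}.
Constraint 1 (W != Z) on D(W)={2,4,5,6} D(Z)={2,3,4,5,6}: no change
Constraint 2 (V != Z) on D(V)={2,3,4,5} D(Z)={2,3,4,5,6}: no change
Constraint 3 (Y + Z = W) on D(Y)={2,3,4,5,6} D(Z)={2,3,4,5,6} D(W)={2,4,5,6}: Y {2,3,4,5,6}->{2,3,4}; Z {2,3,4,5,6}->{2,3,4}; W {2,4,5,6}->{4,5,6}
Constraint 4 (Z < Y) on D(Z)={2,3,4} D(Y)={2,3,4}: Z {2,3,4}->{2,3}; Y {2,3,4}->{3,4}
So after constraint 4: D(Y) = {3,4}

Answer: {3,4}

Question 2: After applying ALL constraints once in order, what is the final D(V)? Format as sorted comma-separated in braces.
Answer: {2,3,4,5}

Derivation:
Constraint 1 (W != Z) on D(W)={2,4,5,6} D(Z)={2,3,4,5,6}: no change
Constraint 2 (V != Z) on D(V)={2,3,4,5} D(Z)={2,3,4,5,6}: no change
Constraint 3 (Y + Z = W) on D(Y)={2,3,4,5,6} D(Z)={2,3,4,5,6} D(W)={2,4,5,6}: Y {2,3,4,5,6}->{2,3,4}; Z {2,3,4,5,6}->{2,3,4}; W {2,4,5,6}->{4,5,6}
Constraint 4 (Z < Y) on D(Z)={2,3,4} D(Y)={2,3,4}: Z {2,3,4}->{2,3}; Y {2,3,4}->{3,4}
So after all 4 constraints: D(V) = {2,3,4,5}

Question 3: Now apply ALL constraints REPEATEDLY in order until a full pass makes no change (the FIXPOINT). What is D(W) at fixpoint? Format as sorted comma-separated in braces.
Answer: {5,6}

Derivation:
pass 0 (initial): D(W)={2,4,5,6}
pass 1: W {2,4,5,6}->{4,5,6}; Y {2,3,4,5,6}->{3,4}; Z {2,3,4,5,6}->{2,3}
pass 2: W {4,5,6}->{5,6}
pass 3: no change
Fixpoint after 3 passes: D(W) = {5,6}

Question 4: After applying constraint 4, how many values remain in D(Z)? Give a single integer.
Answer: 2

Derivation:
Constraint 1 (W != Z) on D(W)={2,4,5,6} D(Z)={2,3,4,5,6}: no change
Constraint 2 (V != Z) on D(V)={2,3,4,5} D(Z)={2,3,4,5,6}: no change
Constraint 3 (Y + Z = W) on D(Y)={2,3,4,5,6} D(Z)={2,3,4,5,6} D(W)={2,4,5,6}: Y {2,3,4,5,6}->{2,3,4}; Z {2,3,4,5,6}->{2,3,4}; W {2,4,5,6}->{4,5,6}
Constraint 4 (Z < Y) on D(Z)={2,3,4} D(Y)={2,3,4}: Z {2,3,4}->{2,3}; Y {2,3,4}->{3,4}
So after constraint 4: D(Z)={2,3}, size = 2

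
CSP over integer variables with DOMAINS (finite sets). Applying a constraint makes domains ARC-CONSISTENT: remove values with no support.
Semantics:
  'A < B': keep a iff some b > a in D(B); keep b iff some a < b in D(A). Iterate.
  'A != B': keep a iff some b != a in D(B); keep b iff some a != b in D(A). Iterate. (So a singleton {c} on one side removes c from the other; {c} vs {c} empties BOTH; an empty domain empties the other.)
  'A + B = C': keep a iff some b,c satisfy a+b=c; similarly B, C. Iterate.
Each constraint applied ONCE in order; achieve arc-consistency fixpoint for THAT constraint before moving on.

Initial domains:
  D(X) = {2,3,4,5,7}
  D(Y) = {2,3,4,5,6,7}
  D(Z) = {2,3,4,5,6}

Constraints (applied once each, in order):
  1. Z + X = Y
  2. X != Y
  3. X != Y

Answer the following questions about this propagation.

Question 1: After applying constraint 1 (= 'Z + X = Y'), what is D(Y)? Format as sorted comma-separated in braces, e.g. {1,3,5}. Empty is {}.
Constraint 1 (Z + X = Y) on D(Z)={2,3,4,5,6} D(X)={2,3,4,5,7} D(Y)={2,3,4,5,6,7}: Z {2,3,4,5,6}->{2,3,4,5}; X {2,3,4,5,7}->{2,3,4,5}; Y {2,3,4,5,6,7}->{4,5,6,7}
So after constraint 1: D(Y) = {4,5,6,7}

Answer: {4,5,6,7}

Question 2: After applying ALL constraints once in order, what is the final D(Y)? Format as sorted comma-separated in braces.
Constraint 1 (Z + X = Y) on D(Z)={2,3,4,5,6} D(X)={2,3,4,5,7} D(Y)={2,3,4,5,6,7}: Z {2,3,4,5,6}->{2,3,4,5}; X {2,3,4,5,7}->{2,3,4,5}; Y {2,3,4,5,6,7}->{4,5,6,7}
Constraint 2 (X != Y) on D(X)={2,3,4,5} D(Y)={4,5,6,7}: no change
Constraint 3 (X != Y) on D(X)={2,3,4,5} D(Y)={4,5,6,7}: no change
So after all 3 constraints: D(Y) = {4,5,6,7}

Answer: {4,5,6,7}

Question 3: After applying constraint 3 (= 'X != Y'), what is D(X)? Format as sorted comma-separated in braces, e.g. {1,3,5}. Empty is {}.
Answer: {2,3,4,5}

Derivation:
Constraint 1 (Z + X = Y) on D(Z)={2,3,4,5,6} D(X)={2,3,4,5,7} D(Y)={2,3,4,5,6,7}: Z {2,3,4,5,6}->{2,3,4,5}; X {2,3,4,5,7}->{2,3,4,5}; Y {2,3,4,5,6,7}->{4,5,6,7}
Constraint 2 (X != Y) on D(X)={2,3,4,5} D(Y)={4,5,6,7}: no change
Constraint 3 (X != Y) on D(X)={2,3,4,5} D(Y)={4,5,6,7}: no change
So after constraint 3: D(X) = {2,3,4,5}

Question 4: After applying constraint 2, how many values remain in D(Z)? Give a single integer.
Answer: 4

Derivation:
Constraint 1 (Z + X = Y) on D(Z)={2,3,4,5,6} D(X)={2,3,4,5,7} D(Y)={2,3,4,5,6,7}: Z {2,3,4,5,6}->{2,3,4,5}; X {2,3,4,5,7}->{2,3,4,5}; Y {2,3,4,5,6,7}->{4,5,6,7}
Constraint 2 (X != Y) on D(X)={2,3,4,5} D(Y)={4,5,6,7}: no change
So after constraint 2: D(Z)={2,3,4,5}, size = 4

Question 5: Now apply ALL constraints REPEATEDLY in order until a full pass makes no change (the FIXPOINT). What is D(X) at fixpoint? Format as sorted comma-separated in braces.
Answer: {2,3,4,5}

Derivation:
pass 0 (initial): D(X)={2,3,4,5,7}
pass 1: X {2,3,4,5,7}->{2,3,4,5}; Y {2,3,4,5,6,7}->{4,5,6,7}; Z {2,3,4,5,6}->{2,3,4,5}
pass 2: no change
Fixpoint after 2 passes: D(X) = {2,3,4,5}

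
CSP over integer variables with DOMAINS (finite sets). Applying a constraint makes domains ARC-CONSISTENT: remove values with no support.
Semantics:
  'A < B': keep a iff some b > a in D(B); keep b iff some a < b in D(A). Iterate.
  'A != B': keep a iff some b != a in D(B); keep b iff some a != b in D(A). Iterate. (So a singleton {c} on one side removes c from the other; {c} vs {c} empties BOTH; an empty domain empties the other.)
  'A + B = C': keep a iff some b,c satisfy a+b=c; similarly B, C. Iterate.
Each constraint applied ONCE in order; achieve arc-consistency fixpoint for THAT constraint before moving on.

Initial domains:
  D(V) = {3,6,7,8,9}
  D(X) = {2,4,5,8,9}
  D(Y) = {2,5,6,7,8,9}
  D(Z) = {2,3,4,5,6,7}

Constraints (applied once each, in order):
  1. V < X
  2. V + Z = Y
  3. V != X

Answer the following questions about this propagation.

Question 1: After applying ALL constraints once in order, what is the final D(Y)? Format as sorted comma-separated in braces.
Answer: {5,6,7,8,9}

Derivation:
Constraint 1 (V < X) on D(V)={3,6,7,8,9} D(X)={2,4,5,8,9}: V {3,6,7,8,9}->{3,6,7,8}; X {2,4,5,8,9}->{4,5,8,9}
Constraint 2 (V + Z = Y) on D(V)={3,6,7,8} D(Z)={2,3,4,5,6,7} D(Y)={2,5,6,7,8,9}: V {3,6,7,8}->{3,6,7}; Z {2,3,4,5,6,7}->{2,3,4,5,6}; Y {2,5,6,7,8,9}->{5,6,7,8,9}
Constraint 3 (V != X) on D(V)={3,6,7} D(X)={4,5,8,9}: no change
So after all 3 constraints: D(Y) = {5,6,7,8,9}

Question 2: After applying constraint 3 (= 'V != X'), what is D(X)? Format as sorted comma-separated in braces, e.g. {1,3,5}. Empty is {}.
Constraint 1 (V < X) on D(V)={3,6,7,8,9} D(X)={2,4,5,8,9}: V {3,6,7,8,9}->{3,6,7,8}; X {2,4,5,8,9}->{4,5,8,9}
Constraint 2 (V + Z = Y) on D(V)={3,6,7,8} D(Z)={2,3,4,5,6,7} D(Y)={2,5,6,7,8,9}: V {3,6,7,8}->{3,6,7}; Z {2,3,4,5,6,7}->{2,3,4,5,6}; Y {2,5,6,7,8,9}->{5,6,7,8,9}
Constraint 3 (V != X) on D(V)={3,6,7} D(X)={4,5,8,9}: no change
So after constraint 3: D(X) = {4,5,8,9}

Answer: {4,5,8,9}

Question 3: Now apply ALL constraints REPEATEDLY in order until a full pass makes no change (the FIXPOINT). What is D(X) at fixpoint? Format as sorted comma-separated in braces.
pass 0 (initial): D(X)={2,4,5,8,9}
pass 1: V {3,6,7,8,9}->{3,6,7}; X {2,4,5,8,9}->{4,5,8,9}; Y {2,5,6,7,8,9}->{5,6,7,8,9}; Z {2,3,4,5,6,7}->{2,3,4,5,6}
pass 2: no change
Fixpoint after 2 passes: D(X) = {4,5,8,9}

Answer: {4,5,8,9}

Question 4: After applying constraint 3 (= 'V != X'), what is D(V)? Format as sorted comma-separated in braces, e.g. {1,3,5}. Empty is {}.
Constraint 1 (V < X) on D(V)={3,6,7,8,9} D(X)={2,4,5,8,9}: V {3,6,7,8,9}->{3,6,7,8}; X {2,4,5,8,9}->{4,5,8,9}
Constraint 2 (V + Z = Y) on D(V)={3,6,7,8} D(Z)={2,3,4,5,6,7} D(Y)={2,5,6,7,8,9}: V {3,6,7,8}->{3,6,7}; Z {2,3,4,5,6,7}->{2,3,4,5,6}; Y {2,5,6,7,8,9}->{5,6,7,8,9}
Constraint 3 (V != X) on D(V)={3,6,7} D(X)={4,5,8,9}: no change
So after constraint 3: D(V) = {3,6,7}

Answer: {3,6,7}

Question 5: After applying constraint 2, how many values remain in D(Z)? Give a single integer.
Constraint 1 (V < X) on D(V)={3,6,7,8,9} D(X)={2,4,5,8,9}: V {3,6,7,8,9}->{3,6,7,8}; X {2,4,5,8,9}->{4,5,8,9}
Constraint 2 (V + Z = Y) on D(V)={3,6,7,8} D(Z)={2,3,4,5,6,7} D(Y)={2,5,6,7,8,9}: V {3,6,7,8}->{3,6,7}; Z {2,3,4,5,6,7}->{2,3,4,5,6}; Y {2,5,6,7,8,9}->{5,6,7,8,9}
So after constraint 2: D(Z)={2,3,4,5,6}, size = 5

Answer: 5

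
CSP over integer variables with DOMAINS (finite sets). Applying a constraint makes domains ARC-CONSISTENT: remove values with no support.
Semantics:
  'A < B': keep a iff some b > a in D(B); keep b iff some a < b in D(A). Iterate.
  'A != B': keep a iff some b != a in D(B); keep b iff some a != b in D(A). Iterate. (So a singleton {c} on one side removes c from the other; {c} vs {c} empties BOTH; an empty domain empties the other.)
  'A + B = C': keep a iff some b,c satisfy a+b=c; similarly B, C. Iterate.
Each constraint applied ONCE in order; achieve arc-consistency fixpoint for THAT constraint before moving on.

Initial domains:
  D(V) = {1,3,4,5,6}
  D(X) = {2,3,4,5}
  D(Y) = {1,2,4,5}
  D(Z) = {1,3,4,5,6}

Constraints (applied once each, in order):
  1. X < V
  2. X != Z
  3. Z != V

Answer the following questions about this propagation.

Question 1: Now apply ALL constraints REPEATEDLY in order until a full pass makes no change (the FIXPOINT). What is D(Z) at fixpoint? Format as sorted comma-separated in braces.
Answer: {1,3,4,5,6}

Derivation:
pass 0 (initial): D(Z)={1,3,4,5,6}
pass 1: V {1,3,4,5,6}->{3,4,5,6}
pass 2: no change
Fixpoint after 2 passes: D(Z) = {1,3,4,5,6}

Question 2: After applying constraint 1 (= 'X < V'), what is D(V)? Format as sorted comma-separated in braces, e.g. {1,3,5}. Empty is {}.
Answer: {3,4,5,6}

Derivation:
Constraint 1 (X < V) on D(X)={2,3,4,5} D(V)={1,3,4,5,6}: V {1,3,4,5,6}->{3,4,5,6}
So after constraint 1: D(V) = {3,4,5,6}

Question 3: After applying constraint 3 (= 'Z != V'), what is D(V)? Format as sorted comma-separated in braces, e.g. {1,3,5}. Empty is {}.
Constraint 1 (X < V) on D(X)={2,3,4,5} D(V)={1,3,4,5,6}: V {1,3,4,5,6}->{3,4,5,6}
Constraint 2 (X != Z) on D(X)={2,3,4,5} D(Z)={1,3,4,5,6}: no change
Constraint 3 (Z != V) on D(Z)={1,3,4,5,6} D(V)={3,4,5,6}: no change
So after constraint 3: D(V) = {3,4,5,6}

Answer: {3,4,5,6}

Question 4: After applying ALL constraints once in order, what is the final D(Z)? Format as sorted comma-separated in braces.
Answer: {1,3,4,5,6}

Derivation:
Constraint 1 (X < V) on D(X)={2,3,4,5} D(V)={1,3,4,5,6}: V {1,3,4,5,6}->{3,4,5,6}
Constraint 2 (X != Z) on D(X)={2,3,4,5} D(Z)={1,3,4,5,6}: no change
Constraint 3 (Z != V) on D(Z)={1,3,4,5,6} D(V)={3,4,5,6}: no change
So after all 3 constraints: D(Z) = {1,3,4,5,6}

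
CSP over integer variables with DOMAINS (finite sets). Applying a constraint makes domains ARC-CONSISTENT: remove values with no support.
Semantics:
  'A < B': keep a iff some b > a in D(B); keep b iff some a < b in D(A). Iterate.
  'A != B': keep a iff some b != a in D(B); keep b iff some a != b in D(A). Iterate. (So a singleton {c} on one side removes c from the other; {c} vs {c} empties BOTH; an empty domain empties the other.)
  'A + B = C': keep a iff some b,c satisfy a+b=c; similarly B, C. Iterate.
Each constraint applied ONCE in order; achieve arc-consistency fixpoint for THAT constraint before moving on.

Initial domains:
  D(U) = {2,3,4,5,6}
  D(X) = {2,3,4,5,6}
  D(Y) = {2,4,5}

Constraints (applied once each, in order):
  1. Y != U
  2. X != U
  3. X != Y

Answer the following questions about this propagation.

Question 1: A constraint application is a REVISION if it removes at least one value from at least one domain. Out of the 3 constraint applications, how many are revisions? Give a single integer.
Answer: 0

Derivation:
Constraint 1 (Y != U) on D(Y)={2,4,5} D(U)={2,3,4,5,6}: no change => not a revision
Constraint 2 (X != U) on D(X)={2,3,4,5,6} D(U)={2,3,4,5,6}: no change => not a revision
Constraint 3 (X != Y) on D(X)={2,3,4,5,6} D(Y)={2,4,5}: no change => not a revision
Total revisions = 0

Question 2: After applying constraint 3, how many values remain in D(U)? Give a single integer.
Constraint 1 (Y != U) on D(Y)={2,4,5} D(U)={2,3,4,5,6}: no change
Constraint 2 (X != U) on D(X)={2,3,4,5,6} D(U)={2,3,4,5,6}: no change
Constraint 3 (X != Y) on D(X)={2,3,4,5,6} D(Y)={2,4,5}: no change
So after constraint 3: D(U)={2,3,4,5,6}, size = 5

Answer: 5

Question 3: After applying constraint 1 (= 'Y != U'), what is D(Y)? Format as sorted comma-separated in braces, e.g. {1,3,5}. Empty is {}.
Answer: {2,4,5}

Derivation:
Constraint 1 (Y != U) on D(Y)={2,4,5} D(U)={2,3,4,5,6}: no change
So after constraint 1: D(Y) = {2,4,5}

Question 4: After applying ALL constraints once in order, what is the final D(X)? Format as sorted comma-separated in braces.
Constraint 1 (Y != U) on D(Y)={2,4,5} D(U)={2,3,4,5,6}: no change
Constraint 2 (X != U) on D(X)={2,3,4,5,6} D(U)={2,3,4,5,6}: no change
Constraint 3 (X != Y) on D(X)={2,3,4,5,6} D(Y)={2,4,5}: no change
So after all 3 constraints: D(X) = {2,3,4,5,6}

Answer: {2,3,4,5,6}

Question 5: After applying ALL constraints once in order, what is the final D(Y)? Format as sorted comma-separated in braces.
Answer: {2,4,5}

Derivation:
Constraint 1 (Y != U) on D(Y)={2,4,5} D(U)={2,3,4,5,6}: no change
Constraint 2 (X != U) on D(X)={2,3,4,5,6} D(U)={2,3,4,5,6}: no change
Constraint 3 (X != Y) on D(X)={2,3,4,5,6} D(Y)={2,4,5}: no change
So after all 3 constraints: D(Y) = {2,4,5}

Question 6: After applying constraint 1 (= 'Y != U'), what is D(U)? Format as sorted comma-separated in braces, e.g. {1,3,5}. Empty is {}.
Constraint 1 (Y != U) on D(Y)={2,4,5} D(U)={2,3,4,5,6}: no change
So after constraint 1: D(U) = {2,3,4,5,6}

Answer: {2,3,4,5,6}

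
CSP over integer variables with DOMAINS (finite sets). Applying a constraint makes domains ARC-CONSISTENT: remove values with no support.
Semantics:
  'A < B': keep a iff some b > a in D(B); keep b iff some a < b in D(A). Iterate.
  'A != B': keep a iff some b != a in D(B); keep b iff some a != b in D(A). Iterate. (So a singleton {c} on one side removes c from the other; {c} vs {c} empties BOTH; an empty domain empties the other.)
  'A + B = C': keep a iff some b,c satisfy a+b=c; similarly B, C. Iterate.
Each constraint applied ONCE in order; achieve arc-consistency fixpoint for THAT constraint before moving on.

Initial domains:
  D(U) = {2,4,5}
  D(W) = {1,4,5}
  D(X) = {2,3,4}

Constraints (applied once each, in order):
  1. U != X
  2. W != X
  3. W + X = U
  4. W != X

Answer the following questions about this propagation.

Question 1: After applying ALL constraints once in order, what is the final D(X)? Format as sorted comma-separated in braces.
Constraint 1 (U != X) on D(U)={2,4,5} D(X)={2,3,4}: no change
Constraint 2 (W != X) on D(W)={1,4,5} D(X)={2,3,4}: no change
Constraint 3 (W + X = U) on D(W)={1,4,5} D(X)={2,3,4} D(U)={2,4,5}: W {1,4,5}->{1}; X {2,3,4}->{3,4}; U {2,4,5}->{4,5}
Constraint 4 (W != X) on D(W)={1} D(X)={3,4}: no change
So after all 4 constraints: D(X) = {3,4}

Answer: {3,4}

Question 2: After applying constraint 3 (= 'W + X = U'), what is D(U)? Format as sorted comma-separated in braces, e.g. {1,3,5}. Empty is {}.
Constraint 1 (U != X) on D(U)={2,4,5} D(X)={2,3,4}: no change
Constraint 2 (W != X) on D(W)={1,4,5} D(X)={2,3,4}: no change
Constraint 3 (W + X = U) on D(W)={1,4,5} D(X)={2,3,4} D(U)={2,4,5}: W {1,4,5}->{1}; X {2,3,4}->{3,4}; U {2,4,5}->{4,5}
So after constraint 3: D(U) = {4,5}

Answer: {4,5}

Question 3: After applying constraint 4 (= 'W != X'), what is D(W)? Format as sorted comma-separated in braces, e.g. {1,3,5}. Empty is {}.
Answer: {1}

Derivation:
Constraint 1 (U != X) on D(U)={2,4,5} D(X)={2,3,4}: no change
Constraint 2 (W != X) on D(W)={1,4,5} D(X)={2,3,4}: no change
Constraint 3 (W + X = U) on D(W)={1,4,5} D(X)={2,3,4} D(U)={2,4,5}: W {1,4,5}->{1}; X {2,3,4}->{3,4}; U {2,4,5}->{4,5}
Constraint 4 (W != X) on D(W)={1} D(X)={3,4}: no change
So after constraint 4: D(W) = {1}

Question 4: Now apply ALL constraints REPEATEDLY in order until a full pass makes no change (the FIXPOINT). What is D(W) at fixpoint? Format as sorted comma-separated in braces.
Answer: {1}

Derivation:
pass 0 (initial): D(W)={1,4,5}
pass 1: U {2,4,5}->{4,5}; W {1,4,5}->{1}; X {2,3,4}->{3,4}
pass 2: no change
Fixpoint after 2 passes: D(W) = {1}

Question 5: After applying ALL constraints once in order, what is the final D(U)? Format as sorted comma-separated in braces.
Answer: {4,5}

Derivation:
Constraint 1 (U != X) on D(U)={2,4,5} D(X)={2,3,4}: no change
Constraint 2 (W != X) on D(W)={1,4,5} D(X)={2,3,4}: no change
Constraint 3 (W + X = U) on D(W)={1,4,5} D(X)={2,3,4} D(U)={2,4,5}: W {1,4,5}->{1}; X {2,3,4}->{3,4}; U {2,4,5}->{4,5}
Constraint 4 (W != X) on D(W)={1} D(X)={3,4}: no change
So after all 4 constraints: D(U) = {4,5}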